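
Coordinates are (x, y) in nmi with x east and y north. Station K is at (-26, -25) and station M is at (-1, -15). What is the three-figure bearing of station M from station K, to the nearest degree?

068°

Δeast = -1 − -26 = 25.00; Δnorth = -15 − -25 = 10.00.
Bearing = atan2(Δeast, Δnorth) mod 360° = 68.20° ≈ 068°.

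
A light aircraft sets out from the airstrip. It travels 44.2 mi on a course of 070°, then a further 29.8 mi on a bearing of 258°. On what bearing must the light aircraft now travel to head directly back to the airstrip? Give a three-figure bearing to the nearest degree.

234°

Leg 1 (070°, 44.2 mi): east 44.2 sin 70° = 41.53, north 44.2 cos 70° = 15.12
Leg 2 (258°, 29.8 mi): east 29.8 sin 258° = -29.15, north 29.8 cos 258° = -6.20
Net displacement: 12.39 east, 8.92 north. Direction back to start is (-12.39, -8.92): bearing = atan2(-12.39, -8.92) mod 360° = 234.23° ≈ 234°.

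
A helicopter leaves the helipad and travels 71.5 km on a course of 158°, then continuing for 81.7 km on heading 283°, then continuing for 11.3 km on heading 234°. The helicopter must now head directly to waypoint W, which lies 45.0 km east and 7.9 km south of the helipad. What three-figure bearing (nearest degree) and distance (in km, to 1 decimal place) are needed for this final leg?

066°, 116.7 km

Leg 1 (158°, 71.5 km): east 71.5 sin 158° = 26.78, north 71.5 cos 158° = -66.29
Leg 2 (283°, 81.7 km): east 81.7 sin 283° = -79.61, north 81.7 cos 283° = 18.38
Leg 3 (234°, 11.3 km): east 11.3 sin 234° = -9.14, north 11.3 cos 234° = -6.64
Current position: (-61.96, -54.56). Target: (45.0, -7.9). Remaining: Δeast = 106.96, Δnorth = 46.66.
Bearing = atan2(106.96, 46.66) mod 360° = 66.43°; distance = √((106.96)² + (46.66)²) = 116.697 km.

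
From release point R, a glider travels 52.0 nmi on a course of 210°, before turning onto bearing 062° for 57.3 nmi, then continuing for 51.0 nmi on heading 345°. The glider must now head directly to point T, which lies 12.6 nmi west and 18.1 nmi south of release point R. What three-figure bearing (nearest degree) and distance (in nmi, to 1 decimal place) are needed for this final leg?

Leg 1 (210°, 52.0 nmi): east 52.0 sin 210° = -26.00, north 52.0 cos 210° = -45.03
Leg 2 (062°, 57.3 nmi): east 57.3 sin 62° = 50.59, north 57.3 cos 62° = 26.90
Leg 3 (345°, 51.0 nmi): east 51.0 sin 345° = -13.20, north 51.0 cos 345° = 49.26
Current position: (11.39, 31.13). Target: (-12.6, -18.1). Remaining: Δeast = -23.99, Δnorth = -49.23.
Bearing = atan2(-23.99, -49.23) mod 360° = 205.98°; distance = √((-23.99)² + (-49.23)²) = 54.765 nmi.

206°, 54.8 nmi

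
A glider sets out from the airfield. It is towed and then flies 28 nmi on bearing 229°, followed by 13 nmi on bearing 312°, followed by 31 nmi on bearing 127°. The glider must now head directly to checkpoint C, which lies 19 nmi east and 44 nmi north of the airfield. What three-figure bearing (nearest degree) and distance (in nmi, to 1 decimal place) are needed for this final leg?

019°, 76.5 nmi

Leg 1 (229°, 28 nmi): east 28 sin 229° = -21.13, north 28 cos 229° = -18.37
Leg 2 (312°, 13 nmi): east 13 sin 312° = -9.66, north 13 cos 312° = 8.70
Leg 3 (127°, 31 nmi): east 31 sin 127° = 24.76, north 31 cos 127° = -18.66
Current position: (-6.04, -28.33). Target: (19, 44). Remaining: Δeast = 25.04, Δnorth = 72.33.
Bearing = atan2(25.04, 72.33) mod 360° = 19.09°; distance = √((25.04)² + (72.33)²) = 76.537 nmi.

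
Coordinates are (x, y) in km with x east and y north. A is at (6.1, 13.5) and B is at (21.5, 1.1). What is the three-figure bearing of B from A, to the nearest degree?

129°

Δeast = 21.5 − 6.1 = 15.40; Δnorth = 1.1 − 13.5 = -12.40.
Bearing = atan2(Δeast, Δnorth) mod 360° = 128.84° ≈ 129°.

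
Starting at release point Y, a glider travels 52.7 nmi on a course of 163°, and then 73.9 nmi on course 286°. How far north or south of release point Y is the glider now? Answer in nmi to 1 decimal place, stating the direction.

Leg 1 (163°, 52.7 nmi): east 52.7 sin 163° = 15.41, north 52.7 cos 163° = -50.40
Leg 2 (286°, 73.9 nmi): east 73.9 sin 286° = -71.04, north 73.9 cos 286° = 20.37
Net north component: -30.03 nmi.

30.0 nmi south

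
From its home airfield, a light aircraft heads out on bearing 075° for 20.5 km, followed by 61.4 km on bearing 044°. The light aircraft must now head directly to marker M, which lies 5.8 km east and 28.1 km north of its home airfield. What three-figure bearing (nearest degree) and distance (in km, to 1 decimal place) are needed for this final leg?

249°, 60.6 km

Leg 1 (075°, 20.5 km): east 20.5 sin 75° = 19.80, north 20.5 cos 75° = 5.31
Leg 2 (044°, 61.4 km): east 61.4 sin 44° = 42.65, north 61.4 cos 44° = 44.17
Current position: (62.45, 49.47). Target: (5.8, 28.1). Remaining: Δeast = -56.65, Δnorth = -21.37.
Bearing = atan2(-56.65, -21.37) mod 360° = 249.33°; distance = √((-56.65)² + (-21.37)²) = 60.551 km.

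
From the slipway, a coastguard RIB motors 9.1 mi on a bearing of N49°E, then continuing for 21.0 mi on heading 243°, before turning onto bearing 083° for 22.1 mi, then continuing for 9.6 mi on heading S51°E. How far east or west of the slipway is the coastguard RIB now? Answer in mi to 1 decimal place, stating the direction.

17.6 mi east

Leg 1 (N49°E, 9.1 mi): east 9.1 sin 49° = 6.87, north 9.1 cos 49° = 5.97
Leg 2 (243°, 21.0 mi): east 21.0 sin 243° = -18.71, north 21.0 cos 243° = -9.53
Leg 3 (083°, 22.1 mi): east 22.1 sin 83° = 21.94, north 22.1 cos 83° = 2.69
Leg 4 (S51°E, 9.6 mi): east 9.6 sin 129° = 7.46, north 9.6 cos 129° = -6.04
Net east component: 17.55 mi.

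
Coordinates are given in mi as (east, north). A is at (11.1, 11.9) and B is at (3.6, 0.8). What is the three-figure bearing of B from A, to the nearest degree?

214°

Δeast = 3.6 − 11.1 = -7.50; Δnorth = 0.8 − 11.9 = -11.10.
Bearing = atan2(Δeast, Δnorth) mod 360° = 214.05° ≈ 214°.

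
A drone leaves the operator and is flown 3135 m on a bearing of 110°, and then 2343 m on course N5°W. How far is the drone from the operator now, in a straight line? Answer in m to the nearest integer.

3018 m

Leg 1 (110°, 3135 m): east 3135 sin 110° = 2945.94, north 3135 cos 110° = -1072.23
Leg 2 (N5°W, 2343 m): east 2343 sin 355° = -204.21, north 2343 cos 355° = 2334.08
Net: 2741.73 east, 1261.85 north. Distance = √((2741.73)² + (1261.85)²) = 3018.171 m.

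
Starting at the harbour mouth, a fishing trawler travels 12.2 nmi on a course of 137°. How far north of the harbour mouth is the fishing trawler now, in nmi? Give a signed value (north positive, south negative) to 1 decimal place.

Leg 1 (137°, 12.2 nmi): east 12.2 sin 137° = 8.32, north 12.2 cos 137° = -8.92
Net north component: -8.92 nmi.

-8.9 nmi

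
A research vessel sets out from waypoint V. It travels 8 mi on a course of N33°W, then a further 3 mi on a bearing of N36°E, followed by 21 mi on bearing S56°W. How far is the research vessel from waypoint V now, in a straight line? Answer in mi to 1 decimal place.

Leg 1 (N33°W, 8 mi): east 8 sin 327° = -4.36, north 8 cos 327° = 6.71
Leg 2 (N36°E, 3 mi): east 3 sin 36° = 1.76, north 3 cos 36° = 2.43
Leg 3 (S56°W, 21 mi): east 21 sin 236° = -17.41, north 21 cos 236° = -11.74
Net: -20.00 east, -2.61 north. Distance = √((-20.00)² + (-2.61)²) = 20.173 mi.

20.2 mi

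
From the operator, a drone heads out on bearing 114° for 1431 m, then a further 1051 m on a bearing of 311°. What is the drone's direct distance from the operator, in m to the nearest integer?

525 m

Leg 1 (114°, 1431 m): east 1431 sin 114° = 1307.28, north 1431 cos 114° = -582.04
Leg 2 (311°, 1051 m): east 1051 sin 311° = -793.20, north 1051 cos 311° = 689.52
Net: 514.08 east, 107.48 north. Distance = √((514.08)² + (107.48)²) = 525.199 m.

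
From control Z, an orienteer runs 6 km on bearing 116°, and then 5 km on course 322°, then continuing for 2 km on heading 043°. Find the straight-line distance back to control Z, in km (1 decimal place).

Leg 1 (116°, 6 km): east 6 sin 116° = 5.39, north 6 cos 116° = -2.63
Leg 2 (322°, 5 km): east 5 sin 322° = -3.08, north 5 cos 322° = 3.94
Leg 3 (043°, 2 km): east 2 sin 43° = 1.36, north 2 cos 43° = 1.46
Net: 3.68 east, 2.77 north. Distance = √((3.68)² + (2.77)²) = 4.606 km.

4.6 km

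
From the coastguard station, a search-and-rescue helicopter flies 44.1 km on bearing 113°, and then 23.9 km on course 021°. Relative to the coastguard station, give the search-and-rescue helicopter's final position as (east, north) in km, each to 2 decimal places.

(49.16, 5.08)

Leg 1 (113°, 44.1 km): east 44.1 sin 113° = 40.59, north 44.1 cos 113° = -17.23
Leg 2 (021°, 23.9 km): east 23.9 sin 21° = 8.56, north 23.9 cos 21° = 22.31
Summing: 49.16 km east, 5.08 km north → (49.16, 5.08).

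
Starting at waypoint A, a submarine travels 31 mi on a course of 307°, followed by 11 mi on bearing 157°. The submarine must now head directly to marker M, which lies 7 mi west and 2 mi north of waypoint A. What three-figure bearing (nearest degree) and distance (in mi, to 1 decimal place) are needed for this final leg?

116°, 15.0 mi

Leg 1 (307°, 31 mi): east 31 sin 307° = -24.76, north 31 cos 307° = 18.66
Leg 2 (157°, 11 mi): east 11 sin 157° = 4.30, north 11 cos 157° = -10.13
Current position: (-20.46, 8.53). Target: (-7, 2). Remaining: Δeast = 13.46, Δnorth = -6.53.
Bearing = atan2(13.46, -6.53) mod 360° = 115.88°; distance = √((13.46)² + (-6.53)²) = 14.960 mi.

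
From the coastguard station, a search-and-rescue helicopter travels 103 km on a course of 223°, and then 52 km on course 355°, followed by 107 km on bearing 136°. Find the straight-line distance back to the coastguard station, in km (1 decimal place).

100.5 km

Leg 1 (223°, 103 km): east 103 sin 223° = -70.25, north 103 cos 223° = -75.33
Leg 2 (355°, 52 km): east 52 sin 355° = -4.53, north 52 cos 355° = 51.80
Leg 3 (136°, 107 km): east 107 sin 136° = 74.33, north 107 cos 136° = -76.97
Net: -0.45 east, -100.50 north. Distance = √((-0.45)² + (-100.50)²) = 100.498 km.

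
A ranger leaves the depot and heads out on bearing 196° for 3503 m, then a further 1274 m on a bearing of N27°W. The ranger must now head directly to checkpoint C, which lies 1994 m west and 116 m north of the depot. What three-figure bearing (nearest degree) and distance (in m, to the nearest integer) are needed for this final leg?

349°, 2391 m

Leg 1 (196°, 3503 m): east 3503 sin 196° = -965.56, north 3503 cos 196° = -3367.30
Leg 2 (N27°W, 1274 m): east 1274 sin 333° = -578.38, north 1274 cos 333° = 1135.14
Current position: (-1543.94, -2232.16). Target: (-1994, 116). Remaining: Δeast = -450.06, Δnorth = 2348.16.
Bearing = atan2(-450.06, 2348.16) mod 360° = 349.15°; distance = √((-450.06)² + (2348.16)²) = 2390.899 m.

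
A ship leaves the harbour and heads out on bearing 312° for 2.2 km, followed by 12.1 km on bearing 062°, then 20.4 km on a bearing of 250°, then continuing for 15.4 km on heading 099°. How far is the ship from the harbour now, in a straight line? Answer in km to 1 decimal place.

5.6 km

Leg 1 (312°, 2.2 km): east 2.2 sin 312° = -1.63, north 2.2 cos 312° = 1.47
Leg 2 (062°, 12.1 km): east 12.1 sin 62° = 10.68, north 12.1 cos 62° = 5.68
Leg 3 (250°, 20.4 km): east 20.4 sin 250° = -19.17, north 20.4 cos 250° = -6.98
Leg 4 (099°, 15.4 km): east 15.4 sin 99° = 15.21, north 15.4 cos 99° = -2.41
Net: 5.09 east, -2.23 north. Distance = √((5.09)² + (-2.23)²) = 5.558 km.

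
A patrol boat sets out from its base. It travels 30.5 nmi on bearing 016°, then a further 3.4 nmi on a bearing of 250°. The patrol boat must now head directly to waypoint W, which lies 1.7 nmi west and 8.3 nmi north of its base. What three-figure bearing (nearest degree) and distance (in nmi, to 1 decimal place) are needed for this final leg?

Leg 1 (016°, 30.5 nmi): east 30.5 sin 16° = 8.41, north 30.5 cos 16° = 29.32
Leg 2 (250°, 3.4 nmi): east 3.4 sin 250° = -3.19, north 3.4 cos 250° = -1.16
Current position: (5.21, 28.16). Target: (-1.7, 8.3). Remaining: Δeast = -6.91, Δnorth = -19.86.
Bearing = atan2(-6.91, -19.86) mod 360° = 199.19°; distance = √((-6.91)² + (-19.86)²) = 21.024 nmi.

199°, 21.0 nmi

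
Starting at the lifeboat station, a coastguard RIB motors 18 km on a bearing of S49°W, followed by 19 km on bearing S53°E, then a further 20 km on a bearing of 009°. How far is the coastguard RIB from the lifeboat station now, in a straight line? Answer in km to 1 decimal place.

5.9 km

Leg 1 (S49°W, 18 km): east 18 sin 229° = -13.58, north 18 cos 229° = -11.81
Leg 2 (S53°E, 19 km): east 19 sin 127° = 15.17, north 19 cos 127° = -11.43
Leg 3 (009°, 20 km): east 20 sin 9° = 3.13, north 20 cos 9° = 19.75
Net: 4.72 east, -3.49 north. Distance = √((4.72)² + (-3.49)²) = 5.868 km.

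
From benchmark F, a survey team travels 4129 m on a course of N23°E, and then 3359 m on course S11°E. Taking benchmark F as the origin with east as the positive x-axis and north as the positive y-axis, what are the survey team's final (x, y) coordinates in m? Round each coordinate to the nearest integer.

(2254, 503)

Leg 1 (N23°E, 4129 m): east 4129 sin 23° = 1613.33, north 4129 cos 23° = 3800.76
Leg 2 (S11°E, 3359 m): east 3359 sin 169° = 640.93, north 3359 cos 169° = -3297.29
Summing: 2254.26 m east, 503.48 m north → (2254, 503).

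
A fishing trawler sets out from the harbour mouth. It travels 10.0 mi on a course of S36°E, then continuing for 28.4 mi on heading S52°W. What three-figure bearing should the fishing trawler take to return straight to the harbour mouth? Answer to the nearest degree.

Leg 1 (S36°E, 10.0 mi): east 10.0 sin 144° = 5.88, north 10.0 cos 144° = -8.09
Leg 2 (S52°W, 28.4 mi): east 28.4 sin 232° = -22.38, north 28.4 cos 232° = -17.48
Net displacement: -16.50 east, -25.57 north. Direction back to start is (16.50, 25.57): bearing = atan2(16.50, 25.57) mod 360° = 32.83° ≈ 033°.

033°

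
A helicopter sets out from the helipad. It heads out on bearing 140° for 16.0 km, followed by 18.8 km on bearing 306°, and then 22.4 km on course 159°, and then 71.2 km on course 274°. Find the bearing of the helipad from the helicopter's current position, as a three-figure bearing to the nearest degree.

Leg 1 (140°, 16.0 km): east 16.0 sin 140° = 10.28, north 16.0 cos 140° = -12.26
Leg 2 (306°, 18.8 km): east 18.8 sin 306° = -15.21, north 18.8 cos 306° = 11.05
Leg 3 (159°, 22.4 km): east 22.4 sin 159° = 8.03, north 22.4 cos 159° = -20.91
Leg 4 (274°, 71.2 km): east 71.2 sin 274° = -71.03, north 71.2 cos 274° = 4.97
Net displacement: -67.92 east, -17.15 north. Direction back to start is (67.92, 17.15): bearing = atan2(67.92, 17.15) mod 360° = 75.83° ≈ 076°.

076°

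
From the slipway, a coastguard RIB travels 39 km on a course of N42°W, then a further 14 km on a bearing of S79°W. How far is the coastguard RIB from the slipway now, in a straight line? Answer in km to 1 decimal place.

47.7 km

Leg 1 (N42°W, 39 km): east 39 sin 318° = -26.10, north 39 cos 318° = 28.98
Leg 2 (S79°W, 14 km): east 14 sin 259° = -13.74, north 14 cos 259° = -2.67
Net: -39.84 east, 26.31 north. Distance = √((-39.84)² + (26.31)²) = 47.743 km.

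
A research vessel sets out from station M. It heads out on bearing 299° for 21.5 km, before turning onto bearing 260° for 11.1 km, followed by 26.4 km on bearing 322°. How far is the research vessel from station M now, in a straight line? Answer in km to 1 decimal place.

Leg 1 (299°, 21.5 km): east 21.5 sin 299° = -18.80, north 21.5 cos 299° = 10.42
Leg 2 (260°, 11.1 km): east 11.1 sin 260° = -10.93, north 11.1 cos 260° = -1.93
Leg 3 (322°, 26.4 km): east 26.4 sin 322° = -16.25, north 26.4 cos 322° = 20.80
Net: -45.99 east, 29.30 north. Distance = √((-45.99)² + (29.30)²) = 54.529 km.

54.5 km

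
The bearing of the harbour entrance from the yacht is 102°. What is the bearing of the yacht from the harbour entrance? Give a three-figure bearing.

282°

Back-bearing = 102° + 180° = 282°.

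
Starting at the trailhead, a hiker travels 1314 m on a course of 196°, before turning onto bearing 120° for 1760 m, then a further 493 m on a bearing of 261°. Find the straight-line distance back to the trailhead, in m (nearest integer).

Leg 1 (196°, 1314 m): east 1314 sin 196° = -362.19, north 1314 cos 196° = -1263.10
Leg 2 (120°, 1760 m): east 1760 sin 120° = 1524.20, north 1760 cos 120° = -880.00
Leg 3 (261°, 493 m): east 493 sin 261° = -486.93, north 493 cos 261° = -77.12
Net: 675.09 east, -2220.22 north. Distance = √((675.09)² + (-2220.22)²) = 2320.586 m.

2321 m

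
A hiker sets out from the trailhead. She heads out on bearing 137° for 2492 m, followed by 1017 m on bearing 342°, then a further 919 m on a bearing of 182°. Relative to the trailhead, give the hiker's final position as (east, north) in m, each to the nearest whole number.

(1353, -1774)

Leg 1 (137°, 2492 m): east 2492 sin 137° = 1699.54, north 2492 cos 137° = -1822.53
Leg 2 (342°, 1017 m): east 1017 sin 342° = -314.27, north 1017 cos 342° = 967.22
Leg 3 (182°, 919 m): east 919 sin 182° = -32.07, north 919 cos 182° = -918.44
Summing: 1353.20 m east, -1773.75 m north → (1353, -1774).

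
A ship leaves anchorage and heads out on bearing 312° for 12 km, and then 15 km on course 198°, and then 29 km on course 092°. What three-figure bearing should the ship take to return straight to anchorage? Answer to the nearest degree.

Leg 1 (312°, 12 km): east 12 sin 312° = -8.92, north 12 cos 312° = 8.03
Leg 2 (198°, 15 km): east 15 sin 198° = -4.64, north 15 cos 198° = -14.27
Leg 3 (092°, 29 km): east 29 sin 92° = 28.98, north 29 cos 92° = -1.01
Net displacement: 15.43 east, -7.25 north. Direction back to start is (-15.43, 7.25): bearing = atan2(-15.43, 7.25) mod 360° = 295.16° ≈ 295°.

295°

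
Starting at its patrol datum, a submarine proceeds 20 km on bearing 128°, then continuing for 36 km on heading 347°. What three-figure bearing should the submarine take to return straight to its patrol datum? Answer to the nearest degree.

199°

Leg 1 (128°, 20 km): east 20 sin 128° = 15.76, north 20 cos 128° = -12.31
Leg 2 (347°, 36 km): east 36 sin 347° = -8.10, north 36 cos 347° = 35.08
Net displacement: 7.66 east, 22.76 north. Direction back to start is (-7.66, -22.76): bearing = atan2(-7.66, -22.76) mod 360° = 198.60° ≈ 199°.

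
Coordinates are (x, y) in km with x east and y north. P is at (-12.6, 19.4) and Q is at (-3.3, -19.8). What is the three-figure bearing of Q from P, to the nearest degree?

Δeast = -3.3 − -12.6 = 9.30; Δnorth = -19.8 − 19.4 = -39.20.
Bearing = atan2(Δeast, Δnorth) mod 360° = 166.65° ≈ 167°.

167°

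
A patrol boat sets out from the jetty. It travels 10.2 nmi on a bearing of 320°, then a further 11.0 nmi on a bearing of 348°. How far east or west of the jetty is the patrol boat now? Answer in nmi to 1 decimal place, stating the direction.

Leg 1 (320°, 10.2 nmi): east 10.2 sin 320° = -6.56, north 10.2 cos 320° = 7.81
Leg 2 (348°, 11.0 nmi): east 11.0 sin 348° = -2.29, north 11.0 cos 348° = 10.76
Net east component: -8.84 nmi.

8.8 nmi west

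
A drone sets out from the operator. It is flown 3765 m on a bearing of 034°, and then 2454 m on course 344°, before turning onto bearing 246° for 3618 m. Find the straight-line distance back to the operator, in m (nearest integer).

Leg 1 (034°, 3765 m): east 3765 sin 34° = 2105.36, north 3765 cos 34° = 3121.33
Leg 2 (344°, 2454 m): east 2454 sin 344° = -676.41, north 2454 cos 344° = 2358.94
Leg 3 (246°, 3618 m): east 3618 sin 246° = -3305.21, north 3618 cos 246° = -1471.57
Net: -1876.26 east, 4008.69 north. Distance = √((-1876.26)² + (4008.69)²) = 4426.053 m.

4426 m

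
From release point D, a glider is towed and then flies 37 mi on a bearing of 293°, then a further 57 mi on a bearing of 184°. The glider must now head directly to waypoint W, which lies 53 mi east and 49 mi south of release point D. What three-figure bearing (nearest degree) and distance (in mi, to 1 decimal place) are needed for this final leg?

Leg 1 (293°, 37 mi): east 37 sin 293° = -34.06, north 37 cos 293° = 14.46
Leg 2 (184°, 57 mi): east 57 sin 184° = -3.98, north 57 cos 184° = -56.86
Current position: (-38.03, -42.40). Target: (53, -49). Remaining: Δeast = 91.03, Δnorth = -6.60.
Bearing = atan2(91.03, -6.60) mod 360° = 94.14°; distance = √((91.03)² + (-6.60)²) = 91.273 mi.

094°, 91.3 mi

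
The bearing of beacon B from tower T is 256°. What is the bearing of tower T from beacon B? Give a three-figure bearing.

076°

Back-bearing = 256° − 180° = 076°.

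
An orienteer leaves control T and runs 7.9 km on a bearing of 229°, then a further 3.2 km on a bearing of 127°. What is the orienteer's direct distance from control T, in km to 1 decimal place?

Leg 1 (229°, 7.9 km): east 7.9 sin 229° = -5.96, north 7.9 cos 229° = -5.18
Leg 2 (127°, 3.2 km): east 3.2 sin 127° = 2.56, north 3.2 cos 127° = -1.93
Net: -3.41 east, -7.11 north. Distance = √((-3.41)² + (-7.11)²) = 7.883 km.

7.9 km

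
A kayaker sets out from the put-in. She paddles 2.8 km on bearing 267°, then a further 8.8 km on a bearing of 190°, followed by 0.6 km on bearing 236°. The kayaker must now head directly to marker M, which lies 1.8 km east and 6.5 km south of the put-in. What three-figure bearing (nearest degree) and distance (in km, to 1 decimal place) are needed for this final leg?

Leg 1 (267°, 2.8 km): east 2.8 sin 267° = -2.80, north 2.8 cos 267° = -0.15
Leg 2 (190°, 8.8 km): east 8.8 sin 190° = -1.53, north 8.8 cos 190° = -8.67
Leg 3 (236°, 0.6 km): east 0.6 sin 236° = -0.50, north 0.6 cos 236° = -0.34
Current position: (-4.82, -9.15). Target: (1.8, -6.5). Remaining: Δeast = 6.62, Δnorth = 2.65.
Bearing = atan2(6.62, 2.65) mod 360° = 68.20°; distance = √((6.62)² + (2.65)²) = 7.132 km.

068°, 7.1 km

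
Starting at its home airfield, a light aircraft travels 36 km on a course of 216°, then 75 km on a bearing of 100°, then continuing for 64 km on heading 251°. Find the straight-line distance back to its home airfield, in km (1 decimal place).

Leg 1 (216°, 36 km): east 36 sin 216° = -21.16, north 36 cos 216° = -29.12
Leg 2 (100°, 75 km): east 75 sin 100° = 73.86, north 75 cos 100° = -13.02
Leg 3 (251°, 64 km): east 64 sin 251° = -60.51, north 64 cos 251° = -20.84
Net: -7.81 east, -62.98 north. Distance = √((-7.81)² + (-62.98)²) = 63.467 km.

63.5 km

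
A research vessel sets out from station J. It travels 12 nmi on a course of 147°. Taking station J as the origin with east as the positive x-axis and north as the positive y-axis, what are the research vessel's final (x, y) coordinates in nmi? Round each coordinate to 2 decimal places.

Leg 1 (147°, 12 nmi): east 12 sin 147° = 6.54, north 12 cos 147° = -10.06
Summing: 6.54 nmi east, -10.06 nmi north → (6.54, -10.06).

(6.54, -10.06)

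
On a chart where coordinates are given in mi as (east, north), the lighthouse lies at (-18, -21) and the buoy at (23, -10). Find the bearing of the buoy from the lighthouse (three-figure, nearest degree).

Δeast = 23 − -18 = 41.00; Δnorth = -10 − -21 = 11.00.
Bearing = atan2(Δeast, Δnorth) mod 360° = 74.98° ≈ 075°.

075°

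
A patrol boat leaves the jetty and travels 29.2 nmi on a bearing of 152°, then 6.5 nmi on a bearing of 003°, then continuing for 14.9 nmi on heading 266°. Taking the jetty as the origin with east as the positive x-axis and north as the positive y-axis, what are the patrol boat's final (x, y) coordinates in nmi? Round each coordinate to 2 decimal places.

Leg 1 (152°, 29.2 nmi): east 29.2 sin 152° = 13.71, north 29.2 cos 152° = -25.78
Leg 2 (003°, 6.5 nmi): east 6.5 sin 3° = 0.34, north 6.5 cos 3° = 6.49
Leg 3 (266°, 14.9 nmi): east 14.9 sin 266° = -14.86, north 14.9 cos 266° = -1.04
Summing: -0.81 nmi east, -20.33 nmi north → (-0.81, -20.33).

(-0.81, -20.33)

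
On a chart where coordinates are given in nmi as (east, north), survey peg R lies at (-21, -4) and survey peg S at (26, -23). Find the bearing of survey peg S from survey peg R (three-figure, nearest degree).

Δeast = 26 − -21 = 47.00; Δnorth = -23 − -4 = -19.00.
Bearing = atan2(Δeast, Δnorth) mod 360° = 112.01° ≈ 112°.

112°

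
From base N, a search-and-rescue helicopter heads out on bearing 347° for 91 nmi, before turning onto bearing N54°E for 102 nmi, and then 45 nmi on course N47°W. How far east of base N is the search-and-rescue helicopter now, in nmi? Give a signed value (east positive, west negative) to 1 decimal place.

29.1 nmi

Leg 1 (347°, 91 nmi): east 91 sin 347° = -20.47, north 91 cos 347° = 88.67
Leg 2 (N54°E, 102 nmi): east 102 sin 54° = 82.52, north 102 cos 54° = 59.95
Leg 3 (N47°W, 45 nmi): east 45 sin 313° = -32.91, north 45 cos 313° = 30.69
Net east component: 29.14 nmi.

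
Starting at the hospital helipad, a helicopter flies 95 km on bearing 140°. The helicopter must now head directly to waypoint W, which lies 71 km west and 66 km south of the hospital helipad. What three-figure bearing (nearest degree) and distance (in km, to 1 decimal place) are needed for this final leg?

Leg 1 (140°, 95 km): east 95 sin 140° = 61.06, north 95 cos 140° = -72.77
Current position: (61.06, -72.77). Target: (-71, -66). Remaining: Δeast = -132.06, Δnorth = 6.77.
Bearing = atan2(-132.06, 6.77) mod 360° = 272.94°; distance = √((-132.06)² + (6.77)²) = 132.238 km.

273°, 132.2 km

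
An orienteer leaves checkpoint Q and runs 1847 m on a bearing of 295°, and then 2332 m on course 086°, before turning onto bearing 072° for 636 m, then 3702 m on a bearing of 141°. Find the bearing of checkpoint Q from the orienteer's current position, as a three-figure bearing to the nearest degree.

296°

Leg 1 (295°, 1847 m): east 1847 sin 295° = -1673.95, north 1847 cos 295° = 780.58
Leg 2 (086°, 2332 m): east 2332 sin 86° = 2326.32, north 2332 cos 86° = 162.67
Leg 3 (072°, 636 m): east 636 sin 72° = 604.87, north 636 cos 72° = 196.53
Leg 4 (141°, 3702 m): east 3702 sin 141° = 2329.74, north 3702 cos 141° = -2876.99
Net displacement: 3586.98 east, -1737.21 north. Direction back to start is (-3586.98, 1737.21): bearing = atan2(-3586.98, 1737.21) mod 360° = 295.84° ≈ 296°.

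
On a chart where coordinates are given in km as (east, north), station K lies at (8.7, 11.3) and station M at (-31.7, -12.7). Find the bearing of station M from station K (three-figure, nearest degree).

Δeast = -31.7 − 8.7 = -40.40; Δnorth = -12.7 − 11.3 = -24.00.
Bearing = atan2(Δeast, Δnorth) mod 360° = 239.29° ≈ 239°.

239°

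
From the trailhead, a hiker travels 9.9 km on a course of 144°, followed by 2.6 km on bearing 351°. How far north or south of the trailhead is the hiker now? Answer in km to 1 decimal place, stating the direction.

Leg 1 (144°, 9.9 km): east 9.9 sin 144° = 5.82, north 9.9 cos 144° = -8.01
Leg 2 (351°, 2.6 km): east 2.6 sin 351° = -0.41, north 2.6 cos 351° = 2.57
Net north component: -5.44 km.

5.4 km south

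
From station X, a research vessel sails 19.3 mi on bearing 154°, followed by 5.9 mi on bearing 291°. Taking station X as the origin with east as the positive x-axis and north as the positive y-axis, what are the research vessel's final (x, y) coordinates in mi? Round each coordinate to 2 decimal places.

Leg 1 (154°, 19.3 mi): east 19.3 sin 154° = 8.46, north 19.3 cos 154° = -17.35
Leg 2 (291°, 5.9 mi): east 5.9 sin 291° = -5.51, north 5.9 cos 291° = 2.11
Summing: 2.95 mi east, -15.23 mi north → (2.95, -15.23).

(2.95, -15.23)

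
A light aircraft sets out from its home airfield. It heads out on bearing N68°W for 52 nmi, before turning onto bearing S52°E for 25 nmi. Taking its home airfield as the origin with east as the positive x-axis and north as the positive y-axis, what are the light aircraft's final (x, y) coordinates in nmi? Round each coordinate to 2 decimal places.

Leg 1 (N68°W, 52 nmi): east 52 sin 292° = -48.21, north 52 cos 292° = 19.48
Leg 2 (S52°E, 25 nmi): east 25 sin 128° = 19.70, north 25 cos 128° = -15.39
Summing: -28.51 nmi east, 4.09 nmi north → (-28.51, 4.09).

(-28.51, 4.09)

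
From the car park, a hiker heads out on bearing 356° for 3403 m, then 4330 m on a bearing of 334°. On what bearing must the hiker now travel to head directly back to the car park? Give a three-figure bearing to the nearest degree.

Leg 1 (356°, 3403 m): east 3403 sin 356° = -237.38, north 3403 cos 356° = 3394.71
Leg 2 (334°, 4330 m): east 4330 sin 334° = -1898.15, north 4330 cos 334° = 3891.78
Net displacement: -2135.53 east, 7286.49 north. Direction back to start is (2135.53, -7286.49): bearing = atan2(2135.53, -7286.49) mod 360° = 163.67° ≈ 164°.

164°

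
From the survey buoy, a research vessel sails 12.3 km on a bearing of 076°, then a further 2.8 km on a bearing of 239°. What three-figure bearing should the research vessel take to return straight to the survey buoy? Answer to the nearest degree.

Leg 1 (076°, 12.3 km): east 12.3 sin 76° = 11.93, north 12.3 cos 76° = 2.98
Leg 2 (239°, 2.8 km): east 2.8 sin 239° = -2.40, north 2.8 cos 239° = -1.44
Net displacement: 9.53 east, 1.53 north. Direction back to start is (-9.53, -1.53): bearing = atan2(-9.53, -1.53) mod 360° = 260.86° ≈ 261°.

261°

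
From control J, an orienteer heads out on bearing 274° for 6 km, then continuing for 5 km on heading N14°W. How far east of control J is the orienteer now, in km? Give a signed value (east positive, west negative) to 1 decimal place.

Leg 1 (274°, 6 km): east 6 sin 274° = -5.99, north 6 cos 274° = 0.42
Leg 2 (N14°W, 5 km): east 5 sin 346° = -1.21, north 5 cos 346° = 4.85
Net east component: -7.19 km.

-7.2 km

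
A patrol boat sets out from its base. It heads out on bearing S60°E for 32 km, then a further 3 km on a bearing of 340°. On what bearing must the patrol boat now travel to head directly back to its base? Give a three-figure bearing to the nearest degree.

Leg 1 (S60°E, 32 km): east 32 sin 120° = 27.71, north 32 cos 120° = -16.00
Leg 2 (340°, 3 km): east 3 sin 340° = -1.03, north 3 cos 340° = 2.82
Net displacement: 26.69 east, -13.18 north. Direction back to start is (-26.69, 13.18): bearing = atan2(-26.69, 13.18) mod 360° = 296.29° ≈ 296°.

296°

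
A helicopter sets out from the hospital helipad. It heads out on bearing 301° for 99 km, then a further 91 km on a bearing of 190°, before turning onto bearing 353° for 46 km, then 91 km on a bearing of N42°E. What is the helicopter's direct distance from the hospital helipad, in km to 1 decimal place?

Leg 1 (301°, 99 km): east 99 sin 301° = -84.86, north 99 cos 301° = 50.99
Leg 2 (190°, 91 km): east 91 sin 190° = -15.80, north 91 cos 190° = -89.62
Leg 3 (353°, 46 km): east 46 sin 353° = -5.61, north 46 cos 353° = 45.66
Leg 4 (N42°E, 91 km): east 91 sin 42° = 60.89, north 91 cos 42° = 67.63
Net: -45.38 east, 74.65 north. Distance = √((-45.38)² + (74.65)²) = 87.363 km.

87.4 km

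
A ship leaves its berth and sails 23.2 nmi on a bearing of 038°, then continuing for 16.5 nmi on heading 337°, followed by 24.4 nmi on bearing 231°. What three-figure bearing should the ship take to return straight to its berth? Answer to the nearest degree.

148°

Leg 1 (038°, 23.2 nmi): east 23.2 sin 38° = 14.28, north 23.2 cos 38° = 18.28
Leg 2 (337°, 16.5 nmi): east 16.5 sin 337° = -6.45, north 16.5 cos 337° = 15.19
Leg 3 (231°, 24.4 nmi): east 24.4 sin 231° = -18.96, north 24.4 cos 231° = -15.36
Net displacement: -11.13 east, 18.11 north. Direction back to start is (11.13, -18.11): bearing = atan2(11.13, -18.11) mod 360° = 148.44° ≈ 148°.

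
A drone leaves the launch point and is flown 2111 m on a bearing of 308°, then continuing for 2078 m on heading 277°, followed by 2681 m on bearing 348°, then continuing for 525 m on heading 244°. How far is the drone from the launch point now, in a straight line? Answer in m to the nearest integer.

Leg 1 (308°, 2111 m): east 2111 sin 308° = -1663.49, north 2111 cos 308° = 1299.66
Leg 2 (277°, 2078 m): east 2078 sin 277° = -2062.51, north 2078 cos 277° = 253.24
Leg 3 (348°, 2681 m): east 2681 sin 348° = -557.41, north 2681 cos 348° = 2622.41
Leg 4 (244°, 525 m): east 525 sin 244° = -471.87, north 525 cos 244° = -230.14
Net: -4755.28 east, 3945.17 north. Distance = √((-4755.28)² + (3945.17)²) = 6178.761 m.

6179 m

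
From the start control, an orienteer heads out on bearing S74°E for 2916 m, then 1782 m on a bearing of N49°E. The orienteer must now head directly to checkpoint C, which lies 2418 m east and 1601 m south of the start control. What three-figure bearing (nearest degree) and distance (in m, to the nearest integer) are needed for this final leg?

221°, 2619 m

Leg 1 (S74°E, 2916 m): east 2916 sin 106° = 2803.04, north 2916 cos 106° = -803.76
Leg 2 (N49°E, 1782 m): east 1782 sin 49° = 1344.89, north 1782 cos 49° = 1169.10
Current position: (4147.93, 365.34). Target: (2418, -1601). Remaining: Δeast = -1729.93, Δnorth = -1966.34.
Bearing = atan2(-1729.93, -1966.34) mod 360° = 221.34°; distance = √((-1729.93)² + (-1966.34)²) = 2618.998 m.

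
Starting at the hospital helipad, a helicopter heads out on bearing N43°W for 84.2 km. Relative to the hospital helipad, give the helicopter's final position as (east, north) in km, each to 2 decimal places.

(-57.42, 61.58)

Leg 1 (N43°W, 84.2 km): east 84.2 sin 317° = -57.42, north 84.2 cos 317° = 61.58
Summing: -57.42 km east, 61.58 km north → (-57.42, 61.58).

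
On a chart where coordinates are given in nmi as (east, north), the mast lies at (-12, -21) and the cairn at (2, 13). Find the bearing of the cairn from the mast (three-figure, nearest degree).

022°

Δeast = 2 − -12 = 14.00; Δnorth = 13 − -21 = 34.00.
Bearing = atan2(Δeast, Δnorth) mod 360° = 22.38° ≈ 022°.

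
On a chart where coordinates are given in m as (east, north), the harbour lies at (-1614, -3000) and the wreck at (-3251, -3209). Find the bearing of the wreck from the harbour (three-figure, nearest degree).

263°

Δeast = -3251 − -1614 = -1637.00; Δnorth = -3209 − -3000 = -209.00.
Bearing = atan2(Δeast, Δnorth) mod 360° = 262.72° ≈ 263°.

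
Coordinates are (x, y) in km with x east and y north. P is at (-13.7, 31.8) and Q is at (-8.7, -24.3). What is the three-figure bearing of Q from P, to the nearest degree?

175°

Δeast = -8.7 − -13.7 = 5.00; Δnorth = -24.3 − 31.8 = -56.10.
Bearing = atan2(Δeast, Δnorth) mod 360° = 174.91° ≈ 175°.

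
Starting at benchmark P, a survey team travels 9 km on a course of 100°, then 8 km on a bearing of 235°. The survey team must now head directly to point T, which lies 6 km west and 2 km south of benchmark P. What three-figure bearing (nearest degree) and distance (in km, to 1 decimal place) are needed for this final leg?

Leg 1 (100°, 9 km): east 9 sin 100° = 8.86, north 9 cos 100° = -1.56
Leg 2 (235°, 8 km): east 8 sin 235° = -6.55, north 8 cos 235° = -4.59
Current position: (2.31, -6.15). Target: (-6, -2). Remaining: Δeast = -8.31, Δnorth = 4.15.
Bearing = atan2(-8.31, 4.15) mod 360° = 296.55°; distance = √((-8.31)² + (4.15)²) = 9.289 km.

297°, 9.3 km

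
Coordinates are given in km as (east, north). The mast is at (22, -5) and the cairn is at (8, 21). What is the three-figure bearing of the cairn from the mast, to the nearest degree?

Δeast = 8 − 22 = -14.00; Δnorth = 21 − -5 = 26.00.
Bearing = atan2(Δeast, Δnorth) mod 360° = 331.70° ≈ 332°.

332°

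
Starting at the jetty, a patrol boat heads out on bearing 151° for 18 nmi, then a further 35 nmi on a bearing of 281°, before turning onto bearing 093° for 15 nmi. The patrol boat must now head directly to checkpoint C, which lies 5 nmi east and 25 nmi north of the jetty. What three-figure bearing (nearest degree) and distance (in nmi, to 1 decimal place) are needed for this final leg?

024°, 38.2 nmi

Leg 1 (151°, 18 nmi): east 18 sin 151° = 8.73, north 18 cos 151° = -15.74
Leg 2 (281°, 35 nmi): east 35 sin 281° = -34.36, north 35 cos 281° = 6.68
Leg 3 (093°, 15 nmi): east 15 sin 93° = 14.98, north 15 cos 93° = -0.79
Current position: (-10.65, -9.85). Target: (5, 25). Remaining: Δeast = 15.65, Δnorth = 34.85.
Bearing = atan2(15.65, 34.85) mod 360° = 24.18°; distance = √((15.65)² + (34.85)²) = 38.203 nmi.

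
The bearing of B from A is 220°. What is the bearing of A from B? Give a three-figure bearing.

040°

Back-bearing = 220° − 180° = 040°.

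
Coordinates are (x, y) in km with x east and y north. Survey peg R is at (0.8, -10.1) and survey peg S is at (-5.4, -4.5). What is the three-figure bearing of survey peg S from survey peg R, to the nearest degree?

Δeast = -5.4 − 0.8 = -6.20; Δnorth = -4.5 − -10.1 = 5.60.
Bearing = atan2(Δeast, Δnorth) mod 360° = 312.09° ≈ 312°.

312°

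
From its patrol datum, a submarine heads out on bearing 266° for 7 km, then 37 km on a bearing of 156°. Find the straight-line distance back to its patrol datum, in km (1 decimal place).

Leg 1 (266°, 7 km): east 7 sin 266° = -6.98, north 7 cos 266° = -0.49
Leg 2 (156°, 37 km): east 37 sin 156° = 15.05, north 37 cos 156° = -33.80
Net: 8.07 east, -34.29 north. Distance = √((8.07)² + (-34.29)²) = 35.225 km.

35.2 km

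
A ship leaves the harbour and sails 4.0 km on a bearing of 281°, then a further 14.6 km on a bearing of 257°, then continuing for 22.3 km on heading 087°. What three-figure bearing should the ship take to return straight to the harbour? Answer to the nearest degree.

Leg 1 (281°, 4.0 km): east 4.0 sin 281° = -3.93, north 4.0 cos 281° = 0.76
Leg 2 (257°, 14.6 km): east 14.6 sin 257° = -14.23, north 14.6 cos 257° = -3.28
Leg 3 (087°, 22.3 km): east 22.3 sin 87° = 22.27, north 22.3 cos 87° = 1.17
Net displacement: 4.12 east, -1.35 north. Direction back to start is (-4.12, 1.35): bearing = atan2(-4.12, 1.35) mod 360° = 288.20° ≈ 288°.

288°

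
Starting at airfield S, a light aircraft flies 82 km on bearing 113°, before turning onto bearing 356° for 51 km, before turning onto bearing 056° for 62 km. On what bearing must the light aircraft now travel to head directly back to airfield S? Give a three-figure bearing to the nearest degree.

247°

Leg 1 (113°, 82 km): east 82 sin 113° = 75.48, north 82 cos 113° = -32.04
Leg 2 (356°, 51 km): east 51 sin 356° = -3.56, north 51 cos 356° = 50.88
Leg 3 (056°, 62 km): east 62 sin 56° = 51.40, north 62 cos 56° = 34.67
Net displacement: 123.32 east, 53.51 north. Direction back to start is (-123.32, -53.51): bearing = atan2(-123.32, -53.51) mod 360° = 246.55° ≈ 247°.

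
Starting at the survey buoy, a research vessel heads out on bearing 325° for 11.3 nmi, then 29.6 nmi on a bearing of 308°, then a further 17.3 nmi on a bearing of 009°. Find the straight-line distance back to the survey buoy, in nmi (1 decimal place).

52.2 nmi

Leg 1 (325°, 11.3 nmi): east 11.3 sin 325° = -6.48, north 11.3 cos 325° = 9.26
Leg 2 (308°, 29.6 nmi): east 29.6 sin 308° = -23.33, north 29.6 cos 308° = 18.22
Leg 3 (009°, 17.3 nmi): east 17.3 sin 9° = 2.71, north 17.3 cos 9° = 17.09
Net: -27.10 east, 44.57 north. Distance = √((-27.10)² + (44.57)²) = 52.160 nmi.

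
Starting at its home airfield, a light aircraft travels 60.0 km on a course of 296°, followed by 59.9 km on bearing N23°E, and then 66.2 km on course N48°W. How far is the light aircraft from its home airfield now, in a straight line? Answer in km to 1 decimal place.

Leg 1 (296°, 60.0 km): east 60.0 sin 296° = -53.93, north 60.0 cos 296° = 26.30
Leg 2 (N23°E, 59.9 km): east 59.9 sin 23° = 23.40, north 59.9 cos 23° = 55.14
Leg 3 (N48°W, 66.2 km): east 66.2 sin 312° = -49.20, north 66.2 cos 312° = 44.30
Net: -79.72 east, 125.74 north. Distance = √((-79.72)² + (125.74)²) = 148.879 km.

148.9 km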